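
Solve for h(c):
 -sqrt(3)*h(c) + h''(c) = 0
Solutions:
 h(c) = C1*exp(-3^(1/4)*c) + C2*exp(3^(1/4)*c)


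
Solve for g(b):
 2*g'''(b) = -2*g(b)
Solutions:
 g(b) = C3*exp(-b) + (C1*sin(sqrt(3)*b/2) + C2*cos(sqrt(3)*b/2))*exp(b/2)


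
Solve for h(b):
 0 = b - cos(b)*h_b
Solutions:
 h(b) = C1 + Integral(b/cos(b), b)


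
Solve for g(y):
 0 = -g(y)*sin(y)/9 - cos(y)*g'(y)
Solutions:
 g(y) = C1*cos(y)^(1/9)


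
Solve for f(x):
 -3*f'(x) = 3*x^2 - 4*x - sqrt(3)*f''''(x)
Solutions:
 f(x) = C1 + C4*exp(3^(1/6)*x) - x^3/3 + 2*x^2/3 + (C2*sin(3^(2/3)*x/2) + C3*cos(3^(2/3)*x/2))*exp(-3^(1/6)*x/2)


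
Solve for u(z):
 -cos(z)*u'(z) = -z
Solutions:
 u(z) = C1 + Integral(z/cos(z), z)


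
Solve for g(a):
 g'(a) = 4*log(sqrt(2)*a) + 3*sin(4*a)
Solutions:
 g(a) = C1 + 4*a*log(a) - 4*a + 2*a*log(2) - 3*cos(4*a)/4


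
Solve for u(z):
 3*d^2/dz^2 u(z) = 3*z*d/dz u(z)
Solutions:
 u(z) = C1 + C2*erfi(sqrt(2)*z/2)


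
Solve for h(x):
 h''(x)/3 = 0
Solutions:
 h(x) = C1 + C2*x


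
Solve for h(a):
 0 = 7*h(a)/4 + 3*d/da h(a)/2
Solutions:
 h(a) = C1*exp(-7*a/6)


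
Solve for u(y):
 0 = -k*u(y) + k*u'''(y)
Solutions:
 u(y) = C3*exp(y) + (C1*sin(sqrt(3)*y/2) + C2*cos(sqrt(3)*y/2))*exp(-y/2)


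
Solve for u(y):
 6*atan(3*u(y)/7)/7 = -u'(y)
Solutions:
 Integral(1/atan(3*_y/7), (_y, u(y))) = C1 - 6*y/7


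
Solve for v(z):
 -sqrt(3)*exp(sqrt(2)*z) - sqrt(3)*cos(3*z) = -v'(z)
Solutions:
 v(z) = C1 + sqrt(6)*exp(sqrt(2)*z)/2 + sqrt(3)*sin(3*z)/3


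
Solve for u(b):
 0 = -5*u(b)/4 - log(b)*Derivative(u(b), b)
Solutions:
 u(b) = C1*exp(-5*li(b)/4)


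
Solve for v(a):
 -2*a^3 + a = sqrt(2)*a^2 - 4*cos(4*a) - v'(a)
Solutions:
 v(a) = C1 + a^4/2 + sqrt(2)*a^3/3 - a^2/2 - sin(4*a)


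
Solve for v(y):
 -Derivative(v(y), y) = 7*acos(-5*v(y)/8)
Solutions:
 Integral(1/acos(-5*_y/8), (_y, v(y))) = C1 - 7*y


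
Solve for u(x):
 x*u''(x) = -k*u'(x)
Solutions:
 u(x) = C1 + x^(1 - re(k))*(C2*sin(log(x)*Abs(im(k))) + C3*cos(log(x)*im(k)))


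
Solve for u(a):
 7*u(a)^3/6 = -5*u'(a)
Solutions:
 u(a) = -sqrt(15)*sqrt(-1/(C1 - 7*a))
 u(a) = sqrt(15)*sqrt(-1/(C1 - 7*a))


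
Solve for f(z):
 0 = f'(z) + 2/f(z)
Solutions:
 f(z) = -sqrt(C1 - 4*z)
 f(z) = sqrt(C1 - 4*z)


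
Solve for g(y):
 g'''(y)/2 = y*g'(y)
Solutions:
 g(y) = C1 + Integral(C2*airyai(2^(1/3)*y) + C3*airybi(2^(1/3)*y), y)


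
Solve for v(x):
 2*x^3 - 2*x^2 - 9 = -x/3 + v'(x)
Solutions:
 v(x) = C1 + x^4/2 - 2*x^3/3 + x^2/6 - 9*x


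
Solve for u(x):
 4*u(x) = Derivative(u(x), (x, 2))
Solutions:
 u(x) = C1*exp(-2*x) + C2*exp(2*x)


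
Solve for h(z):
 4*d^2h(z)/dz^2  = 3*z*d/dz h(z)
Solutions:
 h(z) = C1 + C2*erfi(sqrt(6)*z/4)


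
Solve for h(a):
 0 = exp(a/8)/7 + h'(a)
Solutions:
 h(a) = C1 - 8*exp(a/8)/7


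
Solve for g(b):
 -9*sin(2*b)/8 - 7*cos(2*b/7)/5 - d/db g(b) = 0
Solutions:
 g(b) = C1 - 49*sin(2*b/7)/10 + 9*cos(2*b)/16


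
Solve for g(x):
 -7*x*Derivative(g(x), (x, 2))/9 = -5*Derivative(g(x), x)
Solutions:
 g(x) = C1 + C2*x^(52/7)


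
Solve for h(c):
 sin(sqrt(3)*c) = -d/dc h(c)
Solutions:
 h(c) = C1 + sqrt(3)*cos(sqrt(3)*c)/3


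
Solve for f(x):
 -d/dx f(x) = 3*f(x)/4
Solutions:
 f(x) = C1*exp(-3*x/4)


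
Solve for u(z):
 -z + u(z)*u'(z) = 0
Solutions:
 u(z) = -sqrt(C1 + z^2)
 u(z) = sqrt(C1 + z^2)


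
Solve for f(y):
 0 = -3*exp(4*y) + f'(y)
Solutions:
 f(y) = C1 + 3*exp(4*y)/4


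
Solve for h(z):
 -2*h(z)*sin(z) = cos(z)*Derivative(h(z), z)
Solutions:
 h(z) = C1*cos(z)^2


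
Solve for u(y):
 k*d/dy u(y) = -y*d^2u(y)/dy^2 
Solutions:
 u(y) = C1 + y^(1 - re(k))*(C2*sin(log(y)*Abs(im(k))) + C3*cos(log(y)*im(k)))


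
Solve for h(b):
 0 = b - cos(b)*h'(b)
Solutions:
 h(b) = C1 + Integral(b/cos(b), b)


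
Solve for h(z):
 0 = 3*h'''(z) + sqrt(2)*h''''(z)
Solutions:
 h(z) = C1 + C2*z + C3*z^2 + C4*exp(-3*sqrt(2)*z/2)


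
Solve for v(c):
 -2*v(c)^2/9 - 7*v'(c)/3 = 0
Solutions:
 v(c) = 21/(C1 + 2*c)


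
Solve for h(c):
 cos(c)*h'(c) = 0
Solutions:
 h(c) = C1


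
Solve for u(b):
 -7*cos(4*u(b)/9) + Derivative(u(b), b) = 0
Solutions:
 -7*b - 9*log(sin(4*u(b)/9) - 1)/8 + 9*log(sin(4*u(b)/9) + 1)/8 = C1


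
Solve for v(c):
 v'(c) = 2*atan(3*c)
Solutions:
 v(c) = C1 + 2*c*atan(3*c) - log(9*c^2 + 1)/3


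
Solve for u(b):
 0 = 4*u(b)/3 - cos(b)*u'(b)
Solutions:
 u(b) = C1*(sin(b) + 1)^(2/3)/(sin(b) - 1)^(2/3)


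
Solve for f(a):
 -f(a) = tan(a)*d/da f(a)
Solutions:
 f(a) = C1/sin(a)


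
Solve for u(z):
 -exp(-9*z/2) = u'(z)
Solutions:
 u(z) = C1 + 2*exp(-9*z/2)/9


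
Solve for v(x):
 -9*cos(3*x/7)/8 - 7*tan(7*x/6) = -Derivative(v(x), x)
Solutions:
 v(x) = C1 - 6*log(cos(7*x/6)) + 21*sin(3*x/7)/8


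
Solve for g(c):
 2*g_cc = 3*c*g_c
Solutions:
 g(c) = C1 + C2*erfi(sqrt(3)*c/2)


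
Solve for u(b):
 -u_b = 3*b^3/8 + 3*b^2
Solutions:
 u(b) = C1 - 3*b^4/32 - b^3


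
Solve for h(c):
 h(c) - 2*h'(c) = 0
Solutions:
 h(c) = C1*exp(c/2)


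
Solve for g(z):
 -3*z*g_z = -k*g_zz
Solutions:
 g(z) = C1 + C2*erf(sqrt(6)*z*sqrt(-1/k)/2)/sqrt(-1/k)


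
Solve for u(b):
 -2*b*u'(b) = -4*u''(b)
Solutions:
 u(b) = C1 + C2*erfi(b/2)


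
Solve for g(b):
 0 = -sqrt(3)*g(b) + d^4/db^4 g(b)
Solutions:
 g(b) = C1*exp(-3^(1/8)*b) + C2*exp(3^(1/8)*b) + C3*sin(3^(1/8)*b) + C4*cos(3^(1/8)*b)


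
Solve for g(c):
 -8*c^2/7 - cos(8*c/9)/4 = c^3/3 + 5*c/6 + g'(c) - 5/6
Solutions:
 g(c) = C1 - c^4/12 - 8*c^3/21 - 5*c^2/12 + 5*c/6 - 9*sin(8*c/9)/32


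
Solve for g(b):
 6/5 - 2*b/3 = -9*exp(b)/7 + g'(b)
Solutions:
 g(b) = C1 - b^2/3 + 6*b/5 + 9*exp(b)/7


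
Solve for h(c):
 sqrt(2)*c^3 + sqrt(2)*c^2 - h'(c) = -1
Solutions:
 h(c) = C1 + sqrt(2)*c^4/4 + sqrt(2)*c^3/3 + c


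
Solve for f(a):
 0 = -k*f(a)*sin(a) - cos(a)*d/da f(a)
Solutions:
 f(a) = C1*exp(k*log(cos(a)))


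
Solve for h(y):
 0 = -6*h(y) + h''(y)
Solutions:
 h(y) = C1*exp(-sqrt(6)*y) + C2*exp(sqrt(6)*y)


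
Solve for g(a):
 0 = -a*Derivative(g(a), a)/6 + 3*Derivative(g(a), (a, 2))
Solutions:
 g(a) = C1 + C2*erfi(a/6)


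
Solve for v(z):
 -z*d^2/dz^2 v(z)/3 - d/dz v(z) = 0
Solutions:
 v(z) = C1 + C2/z^2


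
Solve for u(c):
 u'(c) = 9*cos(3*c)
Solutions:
 u(c) = C1 + 3*sin(3*c)


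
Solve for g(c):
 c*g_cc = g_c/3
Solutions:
 g(c) = C1 + C2*c^(4/3)


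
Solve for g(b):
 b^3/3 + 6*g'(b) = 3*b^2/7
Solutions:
 g(b) = C1 - b^4/72 + b^3/42


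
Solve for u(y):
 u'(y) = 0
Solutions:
 u(y) = C1


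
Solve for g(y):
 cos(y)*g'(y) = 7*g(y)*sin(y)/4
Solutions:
 g(y) = C1/cos(y)^(7/4)


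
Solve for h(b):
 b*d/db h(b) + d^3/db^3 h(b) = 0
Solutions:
 h(b) = C1 + Integral(C2*airyai(-b) + C3*airybi(-b), b)


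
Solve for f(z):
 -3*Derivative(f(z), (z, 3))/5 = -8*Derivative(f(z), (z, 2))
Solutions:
 f(z) = C1 + C2*z + C3*exp(40*z/3)


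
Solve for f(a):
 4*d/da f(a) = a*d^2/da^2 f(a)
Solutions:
 f(a) = C1 + C2*a^5


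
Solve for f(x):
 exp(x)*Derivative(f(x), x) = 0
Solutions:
 f(x) = C1


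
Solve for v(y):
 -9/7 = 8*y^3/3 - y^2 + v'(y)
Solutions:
 v(y) = C1 - 2*y^4/3 + y^3/3 - 9*y/7


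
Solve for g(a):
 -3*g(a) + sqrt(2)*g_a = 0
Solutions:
 g(a) = C1*exp(3*sqrt(2)*a/2)


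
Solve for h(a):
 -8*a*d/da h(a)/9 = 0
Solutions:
 h(a) = C1


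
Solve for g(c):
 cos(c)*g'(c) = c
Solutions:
 g(c) = C1 + Integral(c/cos(c), c)


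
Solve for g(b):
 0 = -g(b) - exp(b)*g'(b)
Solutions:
 g(b) = C1*exp(exp(-b))


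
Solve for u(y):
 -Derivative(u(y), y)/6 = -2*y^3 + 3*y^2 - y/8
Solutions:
 u(y) = C1 + 3*y^4 - 6*y^3 + 3*y^2/8


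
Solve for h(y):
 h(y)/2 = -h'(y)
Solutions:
 h(y) = C1*exp(-y/2)


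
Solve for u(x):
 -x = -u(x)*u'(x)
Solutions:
 u(x) = -sqrt(C1 + x^2)
 u(x) = sqrt(C1 + x^2)


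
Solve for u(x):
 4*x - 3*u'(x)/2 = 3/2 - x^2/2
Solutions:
 u(x) = C1 + x^3/9 + 4*x^2/3 - x


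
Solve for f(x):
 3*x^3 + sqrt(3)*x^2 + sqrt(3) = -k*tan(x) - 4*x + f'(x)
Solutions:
 f(x) = C1 - k*log(cos(x)) + 3*x^4/4 + sqrt(3)*x^3/3 + 2*x^2 + sqrt(3)*x


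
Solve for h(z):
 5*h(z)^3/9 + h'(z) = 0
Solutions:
 h(z) = -3*sqrt(2)*sqrt(-1/(C1 - 5*z))/2
 h(z) = 3*sqrt(2)*sqrt(-1/(C1 - 5*z))/2


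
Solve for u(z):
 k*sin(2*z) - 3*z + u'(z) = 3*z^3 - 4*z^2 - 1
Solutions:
 u(z) = C1 + k*cos(2*z)/2 + 3*z^4/4 - 4*z^3/3 + 3*z^2/2 - z


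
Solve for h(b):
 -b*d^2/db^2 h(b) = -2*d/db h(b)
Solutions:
 h(b) = C1 + C2*b^3


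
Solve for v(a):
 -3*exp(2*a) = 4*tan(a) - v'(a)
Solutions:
 v(a) = C1 + 3*exp(2*a)/2 - 4*log(cos(a))


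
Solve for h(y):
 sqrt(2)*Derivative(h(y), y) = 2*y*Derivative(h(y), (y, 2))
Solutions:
 h(y) = C1 + C2*y^(sqrt(2)/2 + 1)


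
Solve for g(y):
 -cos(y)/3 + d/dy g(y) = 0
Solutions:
 g(y) = C1 + sin(y)/3


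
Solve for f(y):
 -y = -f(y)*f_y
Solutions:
 f(y) = -sqrt(C1 + y^2)
 f(y) = sqrt(C1 + y^2)


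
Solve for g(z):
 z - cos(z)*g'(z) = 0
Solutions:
 g(z) = C1 + Integral(z/cos(z), z)


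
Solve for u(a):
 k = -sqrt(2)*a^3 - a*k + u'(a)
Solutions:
 u(a) = C1 + sqrt(2)*a^4/4 + a^2*k/2 + a*k


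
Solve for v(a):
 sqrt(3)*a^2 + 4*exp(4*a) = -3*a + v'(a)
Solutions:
 v(a) = C1 + sqrt(3)*a^3/3 + 3*a^2/2 + exp(4*a)


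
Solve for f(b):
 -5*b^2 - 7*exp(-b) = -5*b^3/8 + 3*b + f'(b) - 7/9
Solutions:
 f(b) = C1 + 5*b^4/32 - 5*b^3/3 - 3*b^2/2 + 7*b/9 + 7*exp(-b)


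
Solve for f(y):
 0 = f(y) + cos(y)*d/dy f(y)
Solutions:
 f(y) = C1*sqrt(sin(y) - 1)/sqrt(sin(y) + 1)


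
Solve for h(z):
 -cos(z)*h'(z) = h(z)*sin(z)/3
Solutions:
 h(z) = C1*cos(z)^(1/3)


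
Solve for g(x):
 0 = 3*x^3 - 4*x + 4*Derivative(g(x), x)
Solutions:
 g(x) = C1 - 3*x^4/16 + x^2/2


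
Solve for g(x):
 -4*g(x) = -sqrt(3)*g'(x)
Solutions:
 g(x) = C1*exp(4*sqrt(3)*x/3)


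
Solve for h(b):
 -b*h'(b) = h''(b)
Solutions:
 h(b) = C1 + C2*erf(sqrt(2)*b/2)


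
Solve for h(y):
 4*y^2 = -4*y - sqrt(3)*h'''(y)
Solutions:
 h(y) = C1 + C2*y + C3*y^2 - sqrt(3)*y^5/45 - sqrt(3)*y^4/18


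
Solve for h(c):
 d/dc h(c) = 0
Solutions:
 h(c) = C1


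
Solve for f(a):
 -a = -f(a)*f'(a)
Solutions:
 f(a) = -sqrt(C1 + a^2)
 f(a) = sqrt(C1 + a^2)


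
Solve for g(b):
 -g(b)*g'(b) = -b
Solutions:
 g(b) = -sqrt(C1 + b^2)
 g(b) = sqrt(C1 + b^2)


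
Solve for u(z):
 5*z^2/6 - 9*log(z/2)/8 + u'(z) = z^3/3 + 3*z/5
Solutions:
 u(z) = C1 + z^4/12 - 5*z^3/18 + 3*z^2/10 + 9*z*log(z)/8 - 9*z/8 - 9*z*log(2)/8


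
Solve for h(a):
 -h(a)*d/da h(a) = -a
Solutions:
 h(a) = -sqrt(C1 + a^2)
 h(a) = sqrt(C1 + a^2)


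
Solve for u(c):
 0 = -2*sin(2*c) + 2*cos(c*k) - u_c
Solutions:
 u(c) = C1 + cos(2*c) + 2*sin(c*k)/k


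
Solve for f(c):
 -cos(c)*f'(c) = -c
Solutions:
 f(c) = C1 + Integral(c/cos(c), c)


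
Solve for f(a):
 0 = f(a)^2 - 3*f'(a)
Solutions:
 f(a) = -3/(C1 + a)


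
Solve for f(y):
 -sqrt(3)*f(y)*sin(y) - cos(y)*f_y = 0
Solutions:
 f(y) = C1*cos(y)^(sqrt(3))


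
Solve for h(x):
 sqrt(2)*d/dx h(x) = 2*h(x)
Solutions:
 h(x) = C1*exp(sqrt(2)*x)


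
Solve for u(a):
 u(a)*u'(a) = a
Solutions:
 u(a) = -sqrt(C1 + a^2)
 u(a) = sqrt(C1 + a^2)


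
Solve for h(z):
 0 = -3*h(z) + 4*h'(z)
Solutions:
 h(z) = C1*exp(3*z/4)


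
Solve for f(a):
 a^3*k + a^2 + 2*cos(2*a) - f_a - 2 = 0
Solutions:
 f(a) = C1 + a^4*k/4 + a^3/3 - 2*a + 2*sin(a)*cos(a)


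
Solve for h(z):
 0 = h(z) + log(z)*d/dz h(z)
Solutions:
 h(z) = C1*exp(-li(z))


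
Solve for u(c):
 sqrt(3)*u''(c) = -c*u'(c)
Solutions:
 u(c) = C1 + C2*erf(sqrt(2)*3^(3/4)*c/6)


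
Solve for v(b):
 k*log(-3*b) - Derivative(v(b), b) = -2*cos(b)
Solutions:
 v(b) = C1 + b*k*(log(-b) - 1) + b*k*log(3) + 2*sin(b)


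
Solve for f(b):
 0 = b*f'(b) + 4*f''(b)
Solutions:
 f(b) = C1 + C2*erf(sqrt(2)*b/4)


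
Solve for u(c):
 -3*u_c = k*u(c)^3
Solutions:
 u(c) = -sqrt(6)*sqrt(-1/(C1 - c*k))/2
 u(c) = sqrt(6)*sqrt(-1/(C1 - c*k))/2


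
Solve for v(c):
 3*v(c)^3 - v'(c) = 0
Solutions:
 v(c) = -sqrt(2)*sqrt(-1/(C1 + 3*c))/2
 v(c) = sqrt(2)*sqrt(-1/(C1 + 3*c))/2


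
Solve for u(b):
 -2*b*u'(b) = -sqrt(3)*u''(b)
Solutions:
 u(b) = C1 + C2*erfi(3^(3/4)*b/3)


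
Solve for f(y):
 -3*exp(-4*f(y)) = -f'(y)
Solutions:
 f(y) = log(-I*(C1 + 12*y)^(1/4))
 f(y) = log(I*(C1 + 12*y)^(1/4))
 f(y) = log(-(C1 + 12*y)^(1/4))
 f(y) = log(C1 + 12*y)/4


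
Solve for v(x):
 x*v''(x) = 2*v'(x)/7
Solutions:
 v(x) = C1 + C2*x^(9/7)


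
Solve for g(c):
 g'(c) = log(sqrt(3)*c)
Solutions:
 g(c) = C1 + c*log(c) - c + c*log(3)/2


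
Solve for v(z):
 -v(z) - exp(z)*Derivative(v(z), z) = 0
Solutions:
 v(z) = C1*exp(exp(-z))


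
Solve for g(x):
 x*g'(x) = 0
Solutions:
 g(x) = C1


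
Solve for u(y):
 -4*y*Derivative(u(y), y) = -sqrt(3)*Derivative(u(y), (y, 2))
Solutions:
 u(y) = C1 + C2*erfi(sqrt(2)*3^(3/4)*y/3)


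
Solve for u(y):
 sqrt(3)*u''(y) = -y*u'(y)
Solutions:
 u(y) = C1 + C2*erf(sqrt(2)*3^(3/4)*y/6)


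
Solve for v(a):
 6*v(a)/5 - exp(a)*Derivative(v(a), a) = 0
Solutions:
 v(a) = C1*exp(-6*exp(-a)/5)


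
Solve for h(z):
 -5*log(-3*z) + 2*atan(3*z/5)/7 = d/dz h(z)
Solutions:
 h(z) = C1 - 5*z*log(-z) + 2*z*atan(3*z/5)/7 - 5*z*log(3) + 5*z - 5*log(9*z^2 + 25)/21


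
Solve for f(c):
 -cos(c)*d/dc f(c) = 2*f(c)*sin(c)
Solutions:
 f(c) = C1*cos(c)^2


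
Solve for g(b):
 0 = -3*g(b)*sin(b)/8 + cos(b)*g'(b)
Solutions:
 g(b) = C1/cos(b)^(3/8)


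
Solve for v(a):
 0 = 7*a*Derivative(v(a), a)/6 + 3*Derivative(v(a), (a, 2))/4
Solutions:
 v(a) = C1 + C2*erf(sqrt(7)*a/3)


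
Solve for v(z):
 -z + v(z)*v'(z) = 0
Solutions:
 v(z) = -sqrt(C1 + z^2)
 v(z) = sqrt(C1 + z^2)


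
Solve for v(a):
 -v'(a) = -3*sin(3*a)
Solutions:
 v(a) = C1 - cos(3*a)


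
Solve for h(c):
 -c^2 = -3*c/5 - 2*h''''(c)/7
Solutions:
 h(c) = C1 + C2*c + C3*c^2 + C4*c^3 + 7*c^6/720 - 7*c^5/400


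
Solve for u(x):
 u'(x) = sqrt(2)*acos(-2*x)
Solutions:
 u(x) = C1 + sqrt(2)*(x*acos(-2*x) + sqrt(1 - 4*x^2)/2)


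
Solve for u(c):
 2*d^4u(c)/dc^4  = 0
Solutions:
 u(c) = C1 + C2*c + C3*c^2 + C4*c^3


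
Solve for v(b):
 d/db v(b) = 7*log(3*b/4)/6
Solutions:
 v(b) = C1 + 7*b*log(b)/6 - 7*b*log(2)/3 - 7*b/6 + 7*b*log(3)/6


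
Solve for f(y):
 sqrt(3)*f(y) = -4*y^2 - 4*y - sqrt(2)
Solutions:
 f(y) = -4*sqrt(3)*y^2/3 - 4*sqrt(3)*y/3 - sqrt(6)/3


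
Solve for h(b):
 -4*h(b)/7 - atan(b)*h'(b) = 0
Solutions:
 h(b) = C1*exp(-4*Integral(1/atan(b), b)/7)


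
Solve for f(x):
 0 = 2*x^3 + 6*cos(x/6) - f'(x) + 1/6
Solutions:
 f(x) = C1 + x^4/2 + x/6 + 36*sin(x/6)


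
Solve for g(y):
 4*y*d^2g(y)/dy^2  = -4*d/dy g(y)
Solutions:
 g(y) = C1 + C2*log(y)


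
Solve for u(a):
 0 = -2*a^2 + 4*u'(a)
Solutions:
 u(a) = C1 + a^3/6


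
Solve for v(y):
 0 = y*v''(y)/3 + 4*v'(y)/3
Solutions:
 v(y) = C1 + C2/y^3


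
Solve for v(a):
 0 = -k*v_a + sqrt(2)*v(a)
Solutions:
 v(a) = C1*exp(sqrt(2)*a/k)


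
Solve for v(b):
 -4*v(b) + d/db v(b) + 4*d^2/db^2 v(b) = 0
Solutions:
 v(b) = C1*exp(b*(-1 + sqrt(65))/8) + C2*exp(-b*(1 + sqrt(65))/8)


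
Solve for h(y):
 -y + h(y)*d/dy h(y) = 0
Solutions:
 h(y) = -sqrt(C1 + y^2)
 h(y) = sqrt(C1 + y^2)


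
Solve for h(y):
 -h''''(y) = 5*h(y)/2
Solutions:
 h(y) = (C1*sin(10^(1/4)*y/2) + C2*cos(10^(1/4)*y/2))*exp(-10^(1/4)*y/2) + (C3*sin(10^(1/4)*y/2) + C4*cos(10^(1/4)*y/2))*exp(10^(1/4)*y/2)


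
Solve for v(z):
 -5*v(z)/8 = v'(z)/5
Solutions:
 v(z) = C1*exp(-25*z/8)


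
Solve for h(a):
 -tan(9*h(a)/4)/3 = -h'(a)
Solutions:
 h(a) = -4*asin(C1*exp(3*a/4))/9 + 4*pi/9
 h(a) = 4*asin(C1*exp(3*a/4))/9


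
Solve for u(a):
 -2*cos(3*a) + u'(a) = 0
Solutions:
 u(a) = C1 + 2*sin(3*a)/3


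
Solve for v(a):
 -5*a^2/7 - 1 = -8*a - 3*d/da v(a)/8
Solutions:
 v(a) = C1 + 40*a^3/63 - 32*a^2/3 + 8*a/3


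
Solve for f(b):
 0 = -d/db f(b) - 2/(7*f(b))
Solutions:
 f(b) = -sqrt(C1 - 28*b)/7
 f(b) = sqrt(C1 - 28*b)/7


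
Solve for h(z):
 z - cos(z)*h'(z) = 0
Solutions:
 h(z) = C1 + Integral(z/cos(z), z)


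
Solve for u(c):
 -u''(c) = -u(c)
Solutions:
 u(c) = C1*exp(-c) + C2*exp(c)


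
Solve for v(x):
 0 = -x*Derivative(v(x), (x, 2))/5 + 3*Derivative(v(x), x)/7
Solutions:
 v(x) = C1 + C2*x^(22/7)


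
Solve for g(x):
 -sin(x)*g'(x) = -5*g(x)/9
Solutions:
 g(x) = C1*(cos(x) - 1)^(5/18)/(cos(x) + 1)^(5/18)


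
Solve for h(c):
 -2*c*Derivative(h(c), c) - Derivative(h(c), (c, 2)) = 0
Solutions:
 h(c) = C1 + C2*erf(c)


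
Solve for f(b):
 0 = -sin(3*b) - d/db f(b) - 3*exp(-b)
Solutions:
 f(b) = C1 + cos(3*b)/3 + 3*exp(-b)


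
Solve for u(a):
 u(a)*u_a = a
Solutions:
 u(a) = -sqrt(C1 + a^2)
 u(a) = sqrt(C1 + a^2)


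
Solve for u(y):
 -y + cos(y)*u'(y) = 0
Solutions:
 u(y) = C1 + Integral(y/cos(y), y)


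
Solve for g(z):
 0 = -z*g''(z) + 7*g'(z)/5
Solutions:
 g(z) = C1 + C2*z^(12/5)


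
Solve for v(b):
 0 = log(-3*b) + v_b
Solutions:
 v(b) = C1 - b*log(-b) + b*(1 - log(3))


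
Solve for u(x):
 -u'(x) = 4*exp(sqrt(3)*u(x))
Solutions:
 u(x) = sqrt(3)*(2*log(1/(C1 + 4*x)) - log(3))/6


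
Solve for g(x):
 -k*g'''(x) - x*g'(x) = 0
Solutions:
 g(x) = C1 + Integral(C2*airyai(x*(-1/k)^(1/3)) + C3*airybi(x*(-1/k)^(1/3)), x)


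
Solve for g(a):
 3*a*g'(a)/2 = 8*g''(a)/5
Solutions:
 g(a) = C1 + C2*erfi(sqrt(30)*a/8)


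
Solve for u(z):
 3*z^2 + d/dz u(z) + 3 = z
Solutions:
 u(z) = C1 - z^3 + z^2/2 - 3*z


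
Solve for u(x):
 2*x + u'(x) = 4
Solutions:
 u(x) = C1 - x^2 + 4*x


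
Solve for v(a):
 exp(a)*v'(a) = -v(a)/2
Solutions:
 v(a) = C1*exp(exp(-a)/2)


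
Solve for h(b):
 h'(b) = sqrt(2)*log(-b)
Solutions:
 h(b) = C1 + sqrt(2)*b*log(-b) - sqrt(2)*b


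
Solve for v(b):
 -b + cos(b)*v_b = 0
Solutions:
 v(b) = C1 + Integral(b/cos(b), b)


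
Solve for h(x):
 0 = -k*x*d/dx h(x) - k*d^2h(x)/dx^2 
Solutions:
 h(x) = C1 + C2*erf(sqrt(2)*x/2)


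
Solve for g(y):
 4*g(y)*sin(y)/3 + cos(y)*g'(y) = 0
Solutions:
 g(y) = C1*cos(y)^(4/3)


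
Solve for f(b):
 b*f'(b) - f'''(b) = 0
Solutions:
 f(b) = C1 + Integral(C2*airyai(b) + C3*airybi(b), b)


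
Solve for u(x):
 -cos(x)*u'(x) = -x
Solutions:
 u(x) = C1 + Integral(x/cos(x), x)


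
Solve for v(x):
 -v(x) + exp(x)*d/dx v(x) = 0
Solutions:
 v(x) = C1*exp(-exp(-x))


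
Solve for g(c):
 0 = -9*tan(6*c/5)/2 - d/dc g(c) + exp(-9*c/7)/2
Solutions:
 g(c) = C1 - 15*log(tan(6*c/5)^2 + 1)/8 - 7*exp(-9*c/7)/18


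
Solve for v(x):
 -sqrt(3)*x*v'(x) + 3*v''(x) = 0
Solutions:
 v(x) = C1 + C2*erfi(sqrt(2)*3^(3/4)*x/6)


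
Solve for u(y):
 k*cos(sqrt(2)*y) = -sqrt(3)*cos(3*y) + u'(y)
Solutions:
 u(y) = C1 + sqrt(2)*k*sin(sqrt(2)*y)/2 + sqrt(3)*sin(3*y)/3


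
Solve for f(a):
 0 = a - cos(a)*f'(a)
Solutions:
 f(a) = C1 + Integral(a/cos(a), a)


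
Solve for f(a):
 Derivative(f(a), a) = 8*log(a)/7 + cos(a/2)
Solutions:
 f(a) = C1 + 8*a*log(a)/7 - 8*a/7 + 2*sin(a/2)


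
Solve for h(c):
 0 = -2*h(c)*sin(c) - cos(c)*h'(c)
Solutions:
 h(c) = C1*cos(c)^2


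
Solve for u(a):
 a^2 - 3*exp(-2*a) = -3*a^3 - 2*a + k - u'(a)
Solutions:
 u(a) = C1 - 3*a^4/4 - a^3/3 - a^2 + a*k - 3*exp(-2*a)/2


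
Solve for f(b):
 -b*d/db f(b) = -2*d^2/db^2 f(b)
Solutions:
 f(b) = C1 + C2*erfi(b/2)


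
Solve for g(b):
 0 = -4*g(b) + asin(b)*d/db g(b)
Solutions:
 g(b) = C1*exp(4*Integral(1/asin(b), b))


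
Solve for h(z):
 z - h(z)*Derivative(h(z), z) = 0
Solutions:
 h(z) = -sqrt(C1 + z^2)
 h(z) = sqrt(C1 + z^2)


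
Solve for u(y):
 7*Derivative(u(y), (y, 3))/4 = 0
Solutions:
 u(y) = C1 + C2*y + C3*y^2


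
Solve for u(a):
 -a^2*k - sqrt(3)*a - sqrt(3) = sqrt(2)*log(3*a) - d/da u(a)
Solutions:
 u(a) = C1 + a^3*k/3 + sqrt(3)*a^2/2 + sqrt(2)*a*log(a) - sqrt(2)*a + sqrt(2)*a*log(3) + sqrt(3)*a


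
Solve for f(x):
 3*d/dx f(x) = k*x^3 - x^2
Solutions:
 f(x) = C1 + k*x^4/12 - x^3/9


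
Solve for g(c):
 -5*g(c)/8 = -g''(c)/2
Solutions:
 g(c) = C1*exp(-sqrt(5)*c/2) + C2*exp(sqrt(5)*c/2)


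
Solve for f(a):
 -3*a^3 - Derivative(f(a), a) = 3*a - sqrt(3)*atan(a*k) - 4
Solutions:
 f(a) = C1 - 3*a^4/4 - 3*a^2/2 + 4*a + sqrt(3)*Piecewise((a*atan(a*k) - log(a^2*k^2 + 1)/(2*k), Ne(k, 0)), (0, True))


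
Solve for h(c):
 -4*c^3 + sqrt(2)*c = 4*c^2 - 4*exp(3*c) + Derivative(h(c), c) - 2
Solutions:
 h(c) = C1 - c^4 - 4*c^3/3 + sqrt(2)*c^2/2 + 2*c + 4*exp(3*c)/3


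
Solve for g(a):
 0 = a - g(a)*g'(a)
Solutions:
 g(a) = -sqrt(C1 + a^2)
 g(a) = sqrt(C1 + a^2)


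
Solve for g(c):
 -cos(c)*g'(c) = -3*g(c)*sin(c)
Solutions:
 g(c) = C1/cos(c)^3


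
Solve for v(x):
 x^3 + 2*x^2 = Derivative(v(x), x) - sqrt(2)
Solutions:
 v(x) = C1 + x^4/4 + 2*x^3/3 + sqrt(2)*x


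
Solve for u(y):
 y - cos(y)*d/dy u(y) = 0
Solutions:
 u(y) = C1 + Integral(y/cos(y), y)


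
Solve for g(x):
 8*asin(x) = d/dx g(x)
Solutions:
 g(x) = C1 + 8*x*asin(x) + 8*sqrt(1 - x^2)


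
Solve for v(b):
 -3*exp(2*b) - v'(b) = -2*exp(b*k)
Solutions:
 v(b) = C1 - 3*exp(2*b)/2 + 2*exp(b*k)/k


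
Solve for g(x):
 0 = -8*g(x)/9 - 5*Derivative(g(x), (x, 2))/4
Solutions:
 g(x) = C1*sin(4*sqrt(10)*x/15) + C2*cos(4*sqrt(10)*x/15)


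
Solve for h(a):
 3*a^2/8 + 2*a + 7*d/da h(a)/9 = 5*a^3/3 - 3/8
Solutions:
 h(a) = C1 + 15*a^4/28 - 9*a^3/56 - 9*a^2/7 - 27*a/56


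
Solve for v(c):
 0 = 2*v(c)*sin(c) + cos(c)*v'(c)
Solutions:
 v(c) = C1*cos(c)^2


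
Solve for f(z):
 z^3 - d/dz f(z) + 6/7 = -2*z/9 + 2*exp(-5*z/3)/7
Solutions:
 f(z) = C1 + z^4/4 + z^2/9 + 6*z/7 + 6*exp(-5*z/3)/35


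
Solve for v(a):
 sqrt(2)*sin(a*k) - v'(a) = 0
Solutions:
 v(a) = C1 - sqrt(2)*cos(a*k)/k


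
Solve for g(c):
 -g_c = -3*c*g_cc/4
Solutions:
 g(c) = C1 + C2*c^(7/3)


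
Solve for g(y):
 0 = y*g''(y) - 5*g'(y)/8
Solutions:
 g(y) = C1 + C2*y^(13/8)


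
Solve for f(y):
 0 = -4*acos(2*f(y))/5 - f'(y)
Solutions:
 Integral(1/acos(2*_y), (_y, f(y))) = C1 - 4*y/5


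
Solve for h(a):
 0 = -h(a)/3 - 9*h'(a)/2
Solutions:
 h(a) = C1*exp(-2*a/27)


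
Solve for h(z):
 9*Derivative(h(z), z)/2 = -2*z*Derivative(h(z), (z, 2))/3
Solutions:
 h(z) = C1 + C2/z^(23/4)


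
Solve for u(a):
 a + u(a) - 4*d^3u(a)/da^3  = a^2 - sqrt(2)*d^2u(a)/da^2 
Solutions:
 u(a) = C1*exp(a*(-2^(1/3)*(sqrt(2) + 108 + sqrt(-2 + (sqrt(2) + 108)^2))^(1/3) - 2^(2/3)/(sqrt(2) + 108 + sqrt(-2 + (sqrt(2) + 108)^2))^(1/3) + 2*sqrt(2))/24)*sin(2^(1/3)*sqrt(3)*a*(-(sqrt(2) + 108 + sqrt(-2 + (sqrt(2) + 108)^2))^(1/3) + 2^(1/3)/(sqrt(2) + 108 + sqrt(-2 + (sqrt(2) + 108)^2))^(1/3))/24) + C2*exp(a*(-2^(1/3)*(sqrt(2) + 108 + sqrt(-2 + (sqrt(2) + 108)^2))^(1/3) - 2^(2/3)/(sqrt(2) + 108 + sqrt(-2 + (sqrt(2) + 108)^2))^(1/3) + 2*sqrt(2))/24)*cos(2^(1/3)*sqrt(3)*a*(-(sqrt(2) + 108 + sqrt(-2 + (sqrt(2) + 108)^2))^(1/3) + 2^(1/3)/(sqrt(2) + 108 + sqrt(-2 + (sqrt(2) + 108)^2))^(1/3))/24) + C3*exp(a*(2^(2/3)/(sqrt(2) + 108 + sqrt(-2 + (sqrt(2) + 108)^2))^(1/3) + sqrt(2) + 2^(1/3)*(sqrt(2) + 108 + sqrt(-2 + (sqrt(2) + 108)^2))^(1/3))/12) + a^2 - a - 2*sqrt(2)


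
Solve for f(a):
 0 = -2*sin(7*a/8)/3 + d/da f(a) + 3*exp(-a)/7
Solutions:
 f(a) = C1 - 16*cos(7*a/8)/21 + 3*exp(-a)/7


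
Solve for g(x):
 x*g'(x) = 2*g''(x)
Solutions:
 g(x) = C1 + C2*erfi(x/2)


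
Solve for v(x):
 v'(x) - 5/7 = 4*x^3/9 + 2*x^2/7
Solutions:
 v(x) = C1 + x^4/9 + 2*x^3/21 + 5*x/7


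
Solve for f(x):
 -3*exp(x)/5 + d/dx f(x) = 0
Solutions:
 f(x) = C1 + 3*exp(x)/5


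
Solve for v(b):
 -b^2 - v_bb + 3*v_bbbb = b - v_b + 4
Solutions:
 v(b) = C1 + C2*exp(2^(1/3)*b*(2/(sqrt(77) + 9)^(1/3) + 2^(1/3)*(sqrt(77) + 9)^(1/3))/12)*sin(2^(1/3)*sqrt(3)*b*(-2^(1/3)*(sqrt(77) + 9)^(1/3) + 2/(sqrt(77) + 9)^(1/3))/12) + C3*exp(2^(1/3)*b*(2/(sqrt(77) + 9)^(1/3) + 2^(1/3)*(sqrt(77) + 9)^(1/3))/12)*cos(2^(1/3)*sqrt(3)*b*(-2^(1/3)*(sqrt(77) + 9)^(1/3) + 2/(sqrt(77) + 9)^(1/3))/12) + C4*exp(-2^(1/3)*b*(2/(sqrt(77) + 9)^(1/3) + 2^(1/3)*(sqrt(77) + 9)^(1/3))/6) + b^3/3 + 3*b^2/2 + 7*b


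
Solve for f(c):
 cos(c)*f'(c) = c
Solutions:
 f(c) = C1 + Integral(c/cos(c), c)


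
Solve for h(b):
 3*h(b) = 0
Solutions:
 h(b) = 0


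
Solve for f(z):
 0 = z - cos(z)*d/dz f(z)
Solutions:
 f(z) = C1 + Integral(z/cos(z), z)


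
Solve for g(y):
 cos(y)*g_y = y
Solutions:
 g(y) = C1 + Integral(y/cos(y), y)


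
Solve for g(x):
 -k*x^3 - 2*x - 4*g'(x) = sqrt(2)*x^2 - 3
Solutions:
 g(x) = C1 - k*x^4/16 - sqrt(2)*x^3/12 - x^2/4 + 3*x/4


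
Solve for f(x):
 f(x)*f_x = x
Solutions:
 f(x) = -sqrt(C1 + x^2)
 f(x) = sqrt(C1 + x^2)


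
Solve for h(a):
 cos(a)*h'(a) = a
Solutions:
 h(a) = C1 + Integral(a/cos(a), a)


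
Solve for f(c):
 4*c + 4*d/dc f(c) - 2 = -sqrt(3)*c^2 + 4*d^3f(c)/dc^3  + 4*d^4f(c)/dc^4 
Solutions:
 f(c) = C1 + C2*exp(-c*(2*2^(1/3)/(3*sqrt(69) + 25)^(1/3) + 4 + 2^(2/3)*(3*sqrt(69) + 25)^(1/3))/12)*sin(2^(1/3)*sqrt(3)*c*(-2^(1/3)*(3*sqrt(69) + 25)^(1/3) + 2/(3*sqrt(69) + 25)^(1/3))/12) + C3*exp(-c*(2*2^(1/3)/(3*sqrt(69) + 25)^(1/3) + 4 + 2^(2/3)*(3*sqrt(69) + 25)^(1/3))/12)*cos(2^(1/3)*sqrt(3)*c*(-2^(1/3)*(3*sqrt(69) + 25)^(1/3) + 2/(3*sqrt(69) + 25)^(1/3))/12) + C4*exp(c*(-2 + 2*2^(1/3)/(3*sqrt(69) + 25)^(1/3) + 2^(2/3)*(3*sqrt(69) + 25)^(1/3))/6) - sqrt(3)*c^3/12 - c^2/2 - sqrt(3)*c/2 + c/2


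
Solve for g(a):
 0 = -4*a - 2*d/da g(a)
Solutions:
 g(a) = C1 - a^2


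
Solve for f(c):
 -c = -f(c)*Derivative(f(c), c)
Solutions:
 f(c) = -sqrt(C1 + c^2)
 f(c) = sqrt(C1 + c^2)


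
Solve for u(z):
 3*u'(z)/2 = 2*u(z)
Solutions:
 u(z) = C1*exp(4*z/3)


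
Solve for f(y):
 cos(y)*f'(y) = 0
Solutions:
 f(y) = C1


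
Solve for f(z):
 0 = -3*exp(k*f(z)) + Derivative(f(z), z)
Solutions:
 f(z) = Piecewise((log(-1/(C1*k + 3*k*z))/k, Ne(k, 0)), (nan, True))
 f(z) = Piecewise((C1 + 3*z, Eq(k, 0)), (nan, True))


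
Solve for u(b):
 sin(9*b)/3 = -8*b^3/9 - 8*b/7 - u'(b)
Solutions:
 u(b) = C1 - 2*b^4/9 - 4*b^2/7 + cos(9*b)/27


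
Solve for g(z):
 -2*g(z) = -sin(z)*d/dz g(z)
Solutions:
 g(z) = C1*(cos(z) - 1)/(cos(z) + 1)


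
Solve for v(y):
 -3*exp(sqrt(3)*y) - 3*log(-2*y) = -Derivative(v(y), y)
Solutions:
 v(y) = C1 + 3*y*log(-y) + 3*y*(-1 + log(2)) + sqrt(3)*exp(sqrt(3)*y)


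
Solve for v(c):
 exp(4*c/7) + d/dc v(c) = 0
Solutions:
 v(c) = C1 - 7*exp(4*c/7)/4


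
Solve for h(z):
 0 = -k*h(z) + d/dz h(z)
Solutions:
 h(z) = C1*exp(k*z)


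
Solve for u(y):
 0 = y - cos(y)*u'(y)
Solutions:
 u(y) = C1 + Integral(y/cos(y), y)


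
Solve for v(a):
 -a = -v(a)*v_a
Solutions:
 v(a) = -sqrt(C1 + a^2)
 v(a) = sqrt(C1 + a^2)


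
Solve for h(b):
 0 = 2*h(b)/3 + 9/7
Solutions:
 h(b) = -27/14


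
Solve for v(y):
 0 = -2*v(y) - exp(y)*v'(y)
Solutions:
 v(y) = C1*exp(2*exp(-y))


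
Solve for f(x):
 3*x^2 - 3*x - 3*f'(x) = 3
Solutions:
 f(x) = C1 + x^3/3 - x^2/2 - x


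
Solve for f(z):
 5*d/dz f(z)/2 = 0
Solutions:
 f(z) = C1


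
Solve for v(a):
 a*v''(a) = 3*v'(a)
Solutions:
 v(a) = C1 + C2*a^4


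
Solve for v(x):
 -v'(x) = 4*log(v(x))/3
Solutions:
 li(v(x)) = C1 - 4*x/3


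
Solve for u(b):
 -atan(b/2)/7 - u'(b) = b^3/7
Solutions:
 u(b) = C1 - b^4/28 - b*atan(b/2)/7 + log(b^2 + 4)/7


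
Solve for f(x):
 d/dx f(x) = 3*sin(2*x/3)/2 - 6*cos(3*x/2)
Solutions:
 f(x) = C1 - 4*sin(3*x/2) - 9*cos(2*x/3)/4


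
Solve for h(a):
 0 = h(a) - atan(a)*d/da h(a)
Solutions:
 h(a) = C1*exp(Integral(1/atan(a), a))


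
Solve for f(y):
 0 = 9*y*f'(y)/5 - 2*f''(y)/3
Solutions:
 f(y) = C1 + C2*erfi(3*sqrt(15)*y/10)


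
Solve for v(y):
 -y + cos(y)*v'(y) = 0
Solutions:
 v(y) = C1 + Integral(y/cos(y), y)


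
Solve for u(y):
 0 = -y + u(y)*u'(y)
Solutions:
 u(y) = -sqrt(C1 + y^2)
 u(y) = sqrt(C1 + y^2)


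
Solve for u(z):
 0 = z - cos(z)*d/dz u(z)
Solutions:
 u(z) = C1 + Integral(z/cos(z), z)


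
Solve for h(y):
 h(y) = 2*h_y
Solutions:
 h(y) = C1*exp(y/2)


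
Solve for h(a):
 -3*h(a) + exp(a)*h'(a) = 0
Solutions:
 h(a) = C1*exp(-3*exp(-a))


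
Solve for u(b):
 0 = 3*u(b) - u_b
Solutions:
 u(b) = C1*exp(3*b)


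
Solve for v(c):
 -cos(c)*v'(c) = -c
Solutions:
 v(c) = C1 + Integral(c/cos(c), c)


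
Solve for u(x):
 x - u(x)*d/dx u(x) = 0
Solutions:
 u(x) = -sqrt(C1 + x^2)
 u(x) = sqrt(C1 + x^2)


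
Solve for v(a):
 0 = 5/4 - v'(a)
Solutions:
 v(a) = C1 + 5*a/4


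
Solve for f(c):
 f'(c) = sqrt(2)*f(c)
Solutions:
 f(c) = C1*exp(sqrt(2)*c)


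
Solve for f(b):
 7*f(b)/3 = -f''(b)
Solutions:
 f(b) = C1*sin(sqrt(21)*b/3) + C2*cos(sqrt(21)*b/3)


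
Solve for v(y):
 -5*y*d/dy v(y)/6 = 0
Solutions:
 v(y) = C1


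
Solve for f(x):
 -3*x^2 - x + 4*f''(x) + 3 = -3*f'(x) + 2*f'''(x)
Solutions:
 f(x) = C1 + C2*exp(x*(1 - sqrt(10)/2)) + C3*exp(x*(1 + sqrt(10)/2)) + x^3/3 - 7*x^2/6 + 31*x/9


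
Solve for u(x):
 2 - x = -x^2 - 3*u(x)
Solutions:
 u(x) = -x^2/3 + x/3 - 2/3


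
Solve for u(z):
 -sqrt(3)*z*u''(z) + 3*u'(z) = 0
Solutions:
 u(z) = C1 + C2*z^(1 + sqrt(3))


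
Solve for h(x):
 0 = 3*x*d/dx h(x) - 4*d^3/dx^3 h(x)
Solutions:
 h(x) = C1 + Integral(C2*airyai(6^(1/3)*x/2) + C3*airybi(6^(1/3)*x/2), x)


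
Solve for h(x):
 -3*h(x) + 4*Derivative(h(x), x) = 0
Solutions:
 h(x) = C1*exp(3*x/4)


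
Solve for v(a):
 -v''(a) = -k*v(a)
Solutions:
 v(a) = C1*exp(-a*sqrt(k)) + C2*exp(a*sqrt(k))


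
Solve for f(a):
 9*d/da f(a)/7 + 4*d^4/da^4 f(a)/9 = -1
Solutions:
 f(a) = C1 + C4*exp(-3*294^(1/3)*a/14) - 7*a/9 + (C2*sin(3*3^(5/6)*98^(1/3)*a/28) + C3*cos(3*3^(5/6)*98^(1/3)*a/28))*exp(3*294^(1/3)*a/28)


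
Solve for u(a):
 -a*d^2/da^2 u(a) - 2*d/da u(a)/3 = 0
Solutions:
 u(a) = C1 + C2*a^(1/3)


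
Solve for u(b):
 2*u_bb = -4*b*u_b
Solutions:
 u(b) = C1 + C2*erf(b)


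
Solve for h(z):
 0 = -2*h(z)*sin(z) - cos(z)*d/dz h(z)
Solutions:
 h(z) = C1*cos(z)^2


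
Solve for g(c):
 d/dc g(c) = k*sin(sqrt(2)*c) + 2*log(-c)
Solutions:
 g(c) = C1 + 2*c*log(-c) - 2*c - sqrt(2)*k*cos(sqrt(2)*c)/2


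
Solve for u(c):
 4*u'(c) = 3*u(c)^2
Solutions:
 u(c) = -4/(C1 + 3*c)


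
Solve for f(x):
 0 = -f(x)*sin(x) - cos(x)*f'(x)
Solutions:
 f(x) = C1*cos(x)


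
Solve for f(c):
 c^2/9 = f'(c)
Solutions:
 f(c) = C1 + c^3/27


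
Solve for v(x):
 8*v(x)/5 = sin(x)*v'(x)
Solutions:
 v(x) = C1*(cos(x) - 1)^(4/5)/(cos(x) + 1)^(4/5)


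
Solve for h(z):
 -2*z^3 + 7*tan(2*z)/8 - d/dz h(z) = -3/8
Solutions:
 h(z) = C1 - z^4/2 + 3*z/8 - 7*log(cos(2*z))/16


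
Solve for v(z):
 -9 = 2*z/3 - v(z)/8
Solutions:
 v(z) = 16*z/3 + 72


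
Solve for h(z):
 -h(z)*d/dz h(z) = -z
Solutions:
 h(z) = -sqrt(C1 + z^2)
 h(z) = sqrt(C1 + z^2)


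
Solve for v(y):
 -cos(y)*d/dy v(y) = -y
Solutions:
 v(y) = C1 + Integral(y/cos(y), y)


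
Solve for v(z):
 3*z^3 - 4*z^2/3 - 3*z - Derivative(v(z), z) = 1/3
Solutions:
 v(z) = C1 + 3*z^4/4 - 4*z^3/9 - 3*z^2/2 - z/3


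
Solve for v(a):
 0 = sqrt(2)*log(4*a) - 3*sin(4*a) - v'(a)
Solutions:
 v(a) = C1 + sqrt(2)*a*(log(a) - 1) + 2*sqrt(2)*a*log(2) + 3*cos(4*a)/4


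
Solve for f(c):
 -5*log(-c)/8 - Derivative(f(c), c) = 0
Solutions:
 f(c) = C1 - 5*c*log(-c)/8 + 5*c/8


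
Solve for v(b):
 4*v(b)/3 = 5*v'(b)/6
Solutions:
 v(b) = C1*exp(8*b/5)


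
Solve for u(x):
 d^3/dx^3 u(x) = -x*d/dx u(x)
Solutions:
 u(x) = C1 + Integral(C2*airyai(-x) + C3*airybi(-x), x)


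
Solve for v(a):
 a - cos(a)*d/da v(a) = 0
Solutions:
 v(a) = C1 + Integral(a/cos(a), a)


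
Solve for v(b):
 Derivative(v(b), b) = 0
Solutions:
 v(b) = C1


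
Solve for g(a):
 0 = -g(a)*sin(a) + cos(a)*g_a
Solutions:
 g(a) = C1/cos(a)


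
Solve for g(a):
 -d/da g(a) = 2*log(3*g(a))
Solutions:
 Integral(1/(log(_y) + log(3)), (_y, g(a)))/2 = C1 - a


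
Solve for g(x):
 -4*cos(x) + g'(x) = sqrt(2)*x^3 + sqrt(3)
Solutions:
 g(x) = C1 + sqrt(2)*x^4/4 + sqrt(3)*x + 4*sin(x)


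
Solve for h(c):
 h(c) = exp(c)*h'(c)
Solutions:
 h(c) = C1*exp(-exp(-c))


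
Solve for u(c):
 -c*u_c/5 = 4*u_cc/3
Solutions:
 u(c) = C1 + C2*erf(sqrt(30)*c/20)


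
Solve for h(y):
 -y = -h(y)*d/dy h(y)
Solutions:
 h(y) = -sqrt(C1 + y^2)
 h(y) = sqrt(C1 + y^2)


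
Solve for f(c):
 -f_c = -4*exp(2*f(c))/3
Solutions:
 f(c) = log(-1/(C1 + 4*c))/2 - log(2) + log(6)/2
 f(c) = log(-sqrt(-1/(C1 + 4*c))) - log(2) + log(6)/2


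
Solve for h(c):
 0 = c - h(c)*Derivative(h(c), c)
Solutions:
 h(c) = -sqrt(C1 + c^2)
 h(c) = sqrt(C1 + c^2)


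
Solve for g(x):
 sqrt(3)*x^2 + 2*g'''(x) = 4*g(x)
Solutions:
 g(x) = C3*exp(2^(1/3)*x) + sqrt(3)*x^2/4 + (C1*sin(2^(1/3)*sqrt(3)*x/2) + C2*cos(2^(1/3)*sqrt(3)*x/2))*exp(-2^(1/3)*x/2)


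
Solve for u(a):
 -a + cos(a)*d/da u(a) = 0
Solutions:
 u(a) = C1 + Integral(a/cos(a), a)


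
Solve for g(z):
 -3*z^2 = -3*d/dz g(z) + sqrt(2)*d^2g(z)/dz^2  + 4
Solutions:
 g(z) = C1 + C2*exp(3*sqrt(2)*z/2) + z^3/3 + sqrt(2)*z^2/3 + 16*z/9


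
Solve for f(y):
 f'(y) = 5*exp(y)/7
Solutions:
 f(y) = C1 + 5*exp(y)/7


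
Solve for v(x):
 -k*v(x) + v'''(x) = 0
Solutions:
 v(x) = C1*exp(k^(1/3)*x) + C2*exp(k^(1/3)*x*(-1 + sqrt(3)*I)/2) + C3*exp(-k^(1/3)*x*(1 + sqrt(3)*I)/2)


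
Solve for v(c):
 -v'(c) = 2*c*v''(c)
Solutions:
 v(c) = C1 + C2*sqrt(c)


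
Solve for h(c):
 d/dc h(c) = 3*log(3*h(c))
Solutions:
 -Integral(1/(log(_y) + log(3)), (_y, h(c)))/3 = C1 - c


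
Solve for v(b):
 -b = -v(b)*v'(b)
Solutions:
 v(b) = -sqrt(C1 + b^2)
 v(b) = sqrt(C1 + b^2)


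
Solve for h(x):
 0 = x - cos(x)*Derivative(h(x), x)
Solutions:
 h(x) = C1 + Integral(x/cos(x), x)


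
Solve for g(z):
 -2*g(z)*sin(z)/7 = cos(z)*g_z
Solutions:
 g(z) = C1*cos(z)^(2/7)


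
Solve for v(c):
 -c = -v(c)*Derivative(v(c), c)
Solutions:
 v(c) = -sqrt(C1 + c^2)
 v(c) = sqrt(C1 + c^2)


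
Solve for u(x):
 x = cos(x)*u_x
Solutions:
 u(x) = C1 + Integral(x/cos(x), x)


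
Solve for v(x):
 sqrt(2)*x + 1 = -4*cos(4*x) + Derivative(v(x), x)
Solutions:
 v(x) = C1 + sqrt(2)*x^2/2 + x + sin(4*x)


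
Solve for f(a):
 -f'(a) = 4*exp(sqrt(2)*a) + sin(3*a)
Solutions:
 f(a) = C1 - 2*sqrt(2)*exp(sqrt(2)*a) + cos(3*a)/3


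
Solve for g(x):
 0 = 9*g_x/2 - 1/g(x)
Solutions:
 g(x) = -sqrt(C1 + 4*x)/3
 g(x) = sqrt(C1 + 4*x)/3


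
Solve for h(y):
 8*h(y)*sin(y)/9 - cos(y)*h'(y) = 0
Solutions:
 h(y) = C1/cos(y)^(8/9)


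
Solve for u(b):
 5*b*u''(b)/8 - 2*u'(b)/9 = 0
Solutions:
 u(b) = C1 + C2*b^(61/45)


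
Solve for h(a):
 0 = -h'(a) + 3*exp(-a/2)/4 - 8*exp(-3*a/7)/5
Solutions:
 h(a) = C1 - 3*exp(-a/2)/2 + 56*exp(-3*a/7)/15


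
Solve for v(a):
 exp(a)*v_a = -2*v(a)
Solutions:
 v(a) = C1*exp(2*exp(-a))


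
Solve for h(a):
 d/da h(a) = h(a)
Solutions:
 h(a) = C1*exp(a)


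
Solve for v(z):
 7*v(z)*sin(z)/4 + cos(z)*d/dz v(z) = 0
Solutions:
 v(z) = C1*cos(z)^(7/4)


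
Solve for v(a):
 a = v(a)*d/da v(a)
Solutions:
 v(a) = -sqrt(C1 + a^2)
 v(a) = sqrt(C1 + a^2)


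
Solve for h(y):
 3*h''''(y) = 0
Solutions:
 h(y) = C1 + C2*y + C3*y^2 + C4*y^3


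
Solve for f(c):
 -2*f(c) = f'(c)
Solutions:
 f(c) = C1*exp(-2*c)


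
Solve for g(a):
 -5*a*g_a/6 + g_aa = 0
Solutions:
 g(a) = C1 + C2*erfi(sqrt(15)*a/6)


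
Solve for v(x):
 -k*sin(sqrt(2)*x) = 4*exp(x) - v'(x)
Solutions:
 v(x) = C1 - sqrt(2)*k*cos(sqrt(2)*x)/2 + 4*exp(x)


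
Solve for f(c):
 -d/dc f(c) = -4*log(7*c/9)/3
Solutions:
 f(c) = C1 + 4*c*log(c)/3 - 8*c*log(3)/3 - 4*c/3 + 4*c*log(7)/3


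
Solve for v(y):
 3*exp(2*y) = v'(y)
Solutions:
 v(y) = C1 + 3*exp(2*y)/2


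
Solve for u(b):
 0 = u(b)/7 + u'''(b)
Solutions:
 u(b) = C3*exp(-7^(2/3)*b/7) + (C1*sin(sqrt(3)*7^(2/3)*b/14) + C2*cos(sqrt(3)*7^(2/3)*b/14))*exp(7^(2/3)*b/14)


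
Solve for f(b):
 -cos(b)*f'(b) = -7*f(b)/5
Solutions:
 f(b) = C1*(sin(b) + 1)^(7/10)/(sin(b) - 1)^(7/10)


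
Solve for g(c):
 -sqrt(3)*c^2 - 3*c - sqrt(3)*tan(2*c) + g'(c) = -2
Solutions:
 g(c) = C1 + sqrt(3)*c^3/3 + 3*c^2/2 - 2*c - sqrt(3)*log(cos(2*c))/2


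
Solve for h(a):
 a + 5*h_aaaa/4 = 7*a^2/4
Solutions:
 h(a) = C1 + C2*a + C3*a^2 + C4*a^3 + 7*a^6/1800 - a^5/150


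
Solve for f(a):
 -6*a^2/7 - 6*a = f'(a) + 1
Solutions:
 f(a) = C1 - 2*a^3/7 - 3*a^2 - a


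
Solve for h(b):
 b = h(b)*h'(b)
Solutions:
 h(b) = -sqrt(C1 + b^2)
 h(b) = sqrt(C1 + b^2)


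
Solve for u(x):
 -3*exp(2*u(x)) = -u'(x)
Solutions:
 u(x) = log(-sqrt(-1/(C1 + 3*x))) - log(2)/2
 u(x) = log(-1/(C1 + 3*x))/2 - log(2)/2


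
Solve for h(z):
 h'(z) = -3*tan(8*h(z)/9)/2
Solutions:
 h(z) = -9*asin(C1*exp(-4*z/3))/8 + 9*pi/8
 h(z) = 9*asin(C1*exp(-4*z/3))/8


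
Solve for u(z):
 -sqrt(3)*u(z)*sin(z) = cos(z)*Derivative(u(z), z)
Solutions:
 u(z) = C1*cos(z)^(sqrt(3))


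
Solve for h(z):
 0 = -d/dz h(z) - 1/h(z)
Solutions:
 h(z) = -sqrt(C1 - 2*z)
 h(z) = sqrt(C1 - 2*z)


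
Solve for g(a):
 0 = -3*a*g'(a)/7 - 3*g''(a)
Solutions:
 g(a) = C1 + C2*erf(sqrt(14)*a/14)


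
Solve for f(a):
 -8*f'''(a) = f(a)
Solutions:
 f(a) = C3*exp(-a/2) + (C1*sin(sqrt(3)*a/4) + C2*cos(sqrt(3)*a/4))*exp(a/4)


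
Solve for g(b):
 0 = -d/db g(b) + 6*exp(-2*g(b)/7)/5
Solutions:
 g(b) = 7*log(-sqrt(C1 + 6*b)) - 7*log(35) + 7*log(70)/2
 g(b) = 7*log(C1 + 6*b)/2 - 7*log(35) + 7*log(70)/2


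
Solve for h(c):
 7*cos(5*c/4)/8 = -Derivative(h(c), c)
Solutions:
 h(c) = C1 - 7*sin(5*c/4)/10


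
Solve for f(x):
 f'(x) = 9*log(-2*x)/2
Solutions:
 f(x) = C1 + 9*x*log(-x)/2 + 9*x*(-1 + log(2))/2


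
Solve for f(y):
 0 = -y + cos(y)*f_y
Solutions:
 f(y) = C1 + Integral(y/cos(y), y)


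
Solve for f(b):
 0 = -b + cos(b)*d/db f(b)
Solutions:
 f(b) = C1 + Integral(b/cos(b), b)


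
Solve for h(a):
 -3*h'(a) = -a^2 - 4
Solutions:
 h(a) = C1 + a^3/9 + 4*a/3


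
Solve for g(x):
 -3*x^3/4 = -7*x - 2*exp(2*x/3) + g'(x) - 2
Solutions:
 g(x) = C1 - 3*x^4/16 + 7*x^2/2 + 2*x + 3*exp(2*x/3)


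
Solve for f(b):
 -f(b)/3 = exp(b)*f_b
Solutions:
 f(b) = C1*exp(exp(-b)/3)


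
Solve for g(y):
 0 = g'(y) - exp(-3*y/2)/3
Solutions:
 g(y) = C1 - 2*exp(-3*y/2)/9


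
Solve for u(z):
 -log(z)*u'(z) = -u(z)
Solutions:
 u(z) = C1*exp(li(z))


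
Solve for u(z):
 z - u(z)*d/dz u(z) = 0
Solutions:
 u(z) = -sqrt(C1 + z^2)
 u(z) = sqrt(C1 + z^2)


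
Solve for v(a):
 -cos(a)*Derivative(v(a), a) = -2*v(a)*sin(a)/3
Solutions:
 v(a) = C1/cos(a)^(2/3)


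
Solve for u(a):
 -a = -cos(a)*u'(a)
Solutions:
 u(a) = C1 + Integral(a/cos(a), a)


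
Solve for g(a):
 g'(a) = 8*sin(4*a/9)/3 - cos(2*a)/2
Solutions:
 g(a) = C1 - sin(2*a)/4 - 6*cos(4*a/9)


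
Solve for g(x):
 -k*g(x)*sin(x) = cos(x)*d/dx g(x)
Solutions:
 g(x) = C1*exp(k*log(cos(x)))


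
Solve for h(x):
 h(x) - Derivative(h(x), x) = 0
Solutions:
 h(x) = C1*exp(x)
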